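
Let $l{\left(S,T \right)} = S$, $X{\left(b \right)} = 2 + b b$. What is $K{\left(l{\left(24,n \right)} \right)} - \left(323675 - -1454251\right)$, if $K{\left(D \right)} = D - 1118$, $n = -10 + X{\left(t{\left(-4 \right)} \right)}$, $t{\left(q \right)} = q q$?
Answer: $-1779020$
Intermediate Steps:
$t{\left(q \right)} = q^{2}$
$X{\left(b \right)} = 2 + b^{2}$
$n = 248$ ($n = -10 + \left(2 + \left(\left(-4\right)^{2}\right)^{2}\right) = -10 + \left(2 + 16^{2}\right) = -10 + \left(2 + 256\right) = -10 + 258 = 248$)
$K{\left(D \right)} = -1118 + D$ ($K{\left(D \right)} = D - 1118 = -1118 + D$)
$K{\left(l{\left(24,n \right)} \right)} - \left(323675 - -1454251\right) = \left(-1118 + 24\right) - \left(323675 - -1454251\right) = -1094 - \left(323675 + 1454251\right) = -1094 - 1777926 = -1779020$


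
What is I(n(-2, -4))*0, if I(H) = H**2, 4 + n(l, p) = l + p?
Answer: 0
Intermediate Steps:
n(l, p) = -4 + l + p (n(l, p) = -4 + (l + p) = -4 + l + p)
I(n(-2, -4))*0 = (-4 - 2 - 4)**2*0 = (-10)**2*0 = 100*0 = 0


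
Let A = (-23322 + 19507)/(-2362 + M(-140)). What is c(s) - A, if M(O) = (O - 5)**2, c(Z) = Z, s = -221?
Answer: -4120708/18663 ≈ -220.80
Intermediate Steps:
M(O) = (-5 + O)**2
A = -3815/18663 (A = (-23322 + 19507)/(-2362 + (-5 - 140)**2) = -3815/(-2362 + (-145)**2) = -3815/(-2362 + 21025) = -3815/18663 ≈ -0.20442)
c(s) - A = -221 - 1*(-3815/18663) = -221 + 3815/18663 = -4120708/18663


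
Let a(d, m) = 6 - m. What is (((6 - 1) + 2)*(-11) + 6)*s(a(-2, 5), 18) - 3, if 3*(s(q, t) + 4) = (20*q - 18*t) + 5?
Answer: 22072/3 ≈ 7357.3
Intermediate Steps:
s(q, t) = -7/3 - 6*t + 20*q/3 (s(q, t) = -4 + ((20*q - 18*t) + 5)/3 = -4 + ((-18*t + 20*q) + 5)/3 = -4 + (5 - 18*t + 20*q)/3 = -4 + (5/3 - 6*t + 20*q/3) = -7/3 - 6*t + 20*q/3)
(((6 - 1) + 2)*(-11) + 6)*s(a(-2, 5), 18) - 3 = (((6 - 1) + 2)*(-11) + 6)*(-7/3 - 6*18 + 20*(6 - 1*5)/3) - 3 = ((5 + 2)*(-11) + 6)*(-7/3 - 108 + 20*(6 - 5)/3) - 3 = (7*(-11) + 6)*(-7/3 - 108 + (20/3)*1) - 3 = (-77 + 6)*(-7/3 - 108 + 20/3) - 3 = -71*(-311/3) - 3 = 22081/3 - 3 = 22072/3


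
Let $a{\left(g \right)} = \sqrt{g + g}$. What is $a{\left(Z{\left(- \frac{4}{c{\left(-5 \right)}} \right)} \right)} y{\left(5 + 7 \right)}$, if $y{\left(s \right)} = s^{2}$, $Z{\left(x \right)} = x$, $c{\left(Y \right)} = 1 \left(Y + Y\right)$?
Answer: $\frac{288 \sqrt{5}}{5} \approx 128.8$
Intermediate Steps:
$c{\left(Y \right)} = 2 Y$ ($c{\left(Y \right)} = 1 \cdot 2 Y = 2 Y$)
$a{\left(g \right)} = \sqrt{2} \sqrt{g}$ ($a{\left(g \right)} = \sqrt{2 g} = \sqrt{2} \sqrt{g}$)
$a{\left(Z{\left(- \frac{4}{c{\left(-5 \right)}} \right)} \right)} y{\left(5 + 7 \right)} = \sqrt{2} \sqrt{- \frac{4}{2 \left(-5\right)}} \left(5 + 7\right)^{2} = \sqrt{2} \sqrt{- \frac{4}{-10}} \cdot 12^{2} = \sqrt{2} \sqrt{\left(-4\right) \left(- \frac{1}{10}\right)} 144 = \sqrt{2} \sqrt{\frac{2}{5}} \cdot 144 = \sqrt{2} \frac{\sqrt{10}}{5} \cdot 144 = \frac{2 \sqrt{5}}{5} \cdot 144 = \frac{288 \sqrt{5}}{5}$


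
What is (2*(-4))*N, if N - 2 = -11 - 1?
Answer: 80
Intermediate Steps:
N = -10 (N = 2 + (-11 - 1) = 2 - 12 = -10)
(2*(-4))*N = (2*(-4))*(-10) = -8*(-10) = 80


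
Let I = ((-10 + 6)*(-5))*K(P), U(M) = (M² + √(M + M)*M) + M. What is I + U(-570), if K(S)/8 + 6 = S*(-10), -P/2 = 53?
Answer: 492970 - 1140*I*√285 ≈ 4.9297e+5 - 19245.0*I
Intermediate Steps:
P = -106 (P = -2*53 = -106)
U(M) = M + M² + √2*M^(3/2) (U(M) = (M² + √(2*M)*M) + M = (M² + (√2*√M)*M) + M = (M² + √2*M^(3/2)) + M = M + M² + √2*M^(3/2))
K(S) = -48 - 80*S (K(S) = -48 + 8*(S*(-10)) = -48 + 8*(-10*S) = -48 - 80*S)
I = 168640 (I = ((-10 + 6)*(-5))*(-48 - 80*(-106)) = (-4*(-5))*(-48 + 8480) = 20*8432 = 168640)
I + U(-570) = 168640 + (-570 + (-570)² + √2*(-570)^(3/2)) = 168640 + (-570 + 324900 + √2*(-570*I*√570)) = 168640 + (-570 + 324900 - 1140*I*√285) = 168640 + (324330 - 1140*I*√285) = 492970 - 1140*I*√285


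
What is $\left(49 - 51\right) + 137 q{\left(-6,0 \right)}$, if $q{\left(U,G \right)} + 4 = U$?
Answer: $-1372$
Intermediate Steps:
$q{\left(U,G \right)} = -4 + U$
$\left(49 - 51\right) + 137 q{\left(-6,0 \right)} = \left(49 - 51\right) + 137 \left(-4 - 6\right) = -2 + 137 \left(-10\right) = -2 - 1370 = -1372$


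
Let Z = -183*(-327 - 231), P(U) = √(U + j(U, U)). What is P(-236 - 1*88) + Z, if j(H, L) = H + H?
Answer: 102114 + 18*I*√3 ≈ 1.0211e+5 + 31.177*I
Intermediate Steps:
j(H, L) = 2*H
P(U) = √3*√U (P(U) = √(U + 2*U) = √(3*U) = √3*√U)
Z = 102114 (Z = -183*(-558) = 102114)
P(-236 - 1*88) + Z = √3*√(-236 - 1*88) + 102114 = √3*√(-236 - 88) + 102114 = √3*√(-324) + 102114 = √3*(18*I) + 102114 = 18*I*√3 + 102114 = 102114 + 18*I*√3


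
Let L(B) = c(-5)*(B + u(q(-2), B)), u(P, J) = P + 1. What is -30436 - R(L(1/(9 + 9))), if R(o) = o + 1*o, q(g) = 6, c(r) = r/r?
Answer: -274051/9 ≈ -30450.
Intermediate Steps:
c(r) = 1
u(P, J) = 1 + P
L(B) = 7 + B (L(B) = 1*(B + (1 + 6)) = 1*(B + 7) = 1*(7 + B) = 7 + B)
R(o) = 2*o (R(o) = o + o = 2*o)
-30436 - R(L(1/(9 + 9))) = -30436 - 2*(7 + 1/(9 + 9)) = -30436 - 2*(7 + 1/18) = -30436 - 2*127/18 = -30436 - 1*127/9 = -30436 - 127/9 = -274051/9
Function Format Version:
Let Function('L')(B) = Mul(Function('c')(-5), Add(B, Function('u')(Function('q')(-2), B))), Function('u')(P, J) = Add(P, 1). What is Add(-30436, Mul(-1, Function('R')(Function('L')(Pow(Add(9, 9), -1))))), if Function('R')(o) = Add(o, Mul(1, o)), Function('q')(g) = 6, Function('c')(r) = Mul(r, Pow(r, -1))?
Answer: Rational(-274051, 9) ≈ -30450.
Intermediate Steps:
Function('c')(r) = 1
Function('u')(P, J) = Add(1, P)
Function('L')(B) = Add(7, B) (Function('L')(B) = Mul(1, Add(B, Add(1, 6))) = Mul(1, Add(B, 7)) = Mul(1, Add(7, B)) = Add(7, B))
Function('R')(o) = Mul(2, o) (Function('R')(o) = Add(o, o) = Mul(2, o))
Add(-30436, Mul(-1, Function('R')(Function('L')(Pow(Add(9, 9), -1))))) = Add(-30436, Mul(-1, Mul(2, Add(7, Pow(Add(9, 9), -1))))) = Add(-30436, Mul(-1, Mul(2, Add(7, Pow(18, -1))))) = Add(-30436, Mul(-1, Mul(2, Add(7, Rational(1, 18))))) = Add(-30436, Mul(-1, Mul(2, Rational(127, 18)))) = Add(-30436, Mul(-1, Rational(127, 9))) = Add(-30436, Rational(-127, 9)) = Rational(-274051, 9)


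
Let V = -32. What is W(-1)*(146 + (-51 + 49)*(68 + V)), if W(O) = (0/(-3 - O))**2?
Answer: 0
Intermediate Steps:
W(O) = 0 (W(O) = 0**2 = 0)
W(-1)*(146 + (-51 + 49)*(68 + V)) = 0*(146 + (-51 + 49)*(68 - 32)) = 0*(146 - 2*36) = 0*(146 - 72) = 0*74 = 0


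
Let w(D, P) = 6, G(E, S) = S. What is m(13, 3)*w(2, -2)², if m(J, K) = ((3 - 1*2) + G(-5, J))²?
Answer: 7056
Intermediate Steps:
m(J, K) = (1 + J)² (m(J, K) = ((3 - 1*2) + J)² = ((3 - 2) + J)² = (1 + J)²)
m(13, 3)*w(2, -2)² = (1 + 13)²*6² = 14²*36 = 196*36 = 7056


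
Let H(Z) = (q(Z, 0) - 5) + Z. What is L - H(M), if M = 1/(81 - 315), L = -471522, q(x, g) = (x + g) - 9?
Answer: -55166435/117 ≈ -4.7151e+5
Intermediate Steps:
q(x, g) = -9 + g + x (q(x, g) = (g + x) - 9 = -9 + g + x)
M = -1/234 (M = 1/(-234) = -1/234 ≈ -0.0042735)
H(Z) = -14 + 2*Z (H(Z) = ((-9 + 0 + Z) - 5) + Z = ((-9 + Z) - 5) + Z = (-14 + Z) + Z = -14 + 2*Z)
L - H(M) = -471522 - (-14 + 2*(-1/234)) = -471522 - (-14 - 1/117) = -471522 - 1*(-1639/117) = -471522 + 1639/117 = -55166435/117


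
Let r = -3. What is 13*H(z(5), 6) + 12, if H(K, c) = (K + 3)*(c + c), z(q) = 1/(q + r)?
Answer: 558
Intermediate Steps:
z(q) = 1/(-3 + q) (z(q) = 1/(q - 3) = 1/(-3 + q))
H(K, c) = 2*c*(3 + K) (H(K, c) = (3 + K)*(2*c) = 2*c*(3 + K))
13*H(z(5), 6) + 12 = 13*(2*6*(3 + 1/(-3 + 5))) + 12 = 13*(2*6*(3 + 1/2)) + 12 = 13*(2*6*(7/2)) + 12 = 13*42 + 12 = 546 + 12 = 558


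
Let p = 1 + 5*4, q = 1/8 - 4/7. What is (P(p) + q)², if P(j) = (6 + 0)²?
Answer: 3964081/3136 ≈ 1264.1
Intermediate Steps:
q = -25/56 (q = 1*(⅛) - 4*⅐ = ⅛ - 4/7 = -25/56 ≈ -0.44643)
p = 21 (p = 1 + 20 = 21)
P(j) = 36 (P(j) = 6² = 36)
(P(p) + q)² = (36 - 25/56)² = (1991/56)² = 3964081/3136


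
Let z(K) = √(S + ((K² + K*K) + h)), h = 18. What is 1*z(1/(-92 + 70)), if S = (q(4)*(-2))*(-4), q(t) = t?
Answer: √24202/22 ≈ 7.0714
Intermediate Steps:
S = 32 (S = (4*(-2))*(-4) = -8*(-4) = 32)
z(K) = √(50 + 2*K²) (z(K) = √(32 + ((K² + K*K) + 18)) = √(32 + ((K² + K²) + 18)) = √(32 + (2*K² + 18)) = √(32 + (18 + 2*K²)) = √(50 + 2*K²))
1*z(1/(-92 + 70)) = 1*√(50 + 2*(1/(-92 + 70))²) = 1*√(50 + 2*(1/(-22))²) = 1*√(50 + 2*(-1/22)²) = 1*√(50 + 2*(1/484)) = 1*√(50 + 1/242) = 1*√(12101/242) = 1*(√24202/22) = √24202/22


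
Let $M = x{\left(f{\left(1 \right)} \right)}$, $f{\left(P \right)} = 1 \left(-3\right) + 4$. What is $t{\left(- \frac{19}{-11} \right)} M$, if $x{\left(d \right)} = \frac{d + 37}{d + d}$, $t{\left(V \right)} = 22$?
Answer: $418$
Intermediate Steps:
$f{\left(P \right)} = 1$ ($f{\left(P \right)} = -3 + 4 = 1$)
$x{\left(d \right)} = \frac{37 + d}{2 d}$
$M = 19$ ($M = \frac{37 + 1}{2 \cdot 1} = \frac{1}{2} \cdot 1 \cdot 38 = 19$)
$t{\left(- \frac{19}{-11} \right)} M = 22 \cdot 19 = 418$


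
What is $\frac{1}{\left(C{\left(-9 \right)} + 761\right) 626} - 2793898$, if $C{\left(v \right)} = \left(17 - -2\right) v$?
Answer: $- \frac{1031898287319}{369340} \approx -2.7939 \cdot 10^{6}$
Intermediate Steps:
$C{\left(v \right)} = 19 v$ ($C{\left(v \right)} = \left(17 + 2\right) v = 19 v$)
$\frac{1}{\left(C{\left(-9 \right)} + 761\right) 626} - 2793898 = \frac{1}{\left(19 \left(-9\right) + 761\right) 626} - 2793898 = \frac{1}{\left(-171 + 761\right) 626} - 2793898 = \frac{1}{590 \cdot 626} - 2793898 = \frac{1}{369340} - 2793898 = - \frac{1031898287319}{369340}$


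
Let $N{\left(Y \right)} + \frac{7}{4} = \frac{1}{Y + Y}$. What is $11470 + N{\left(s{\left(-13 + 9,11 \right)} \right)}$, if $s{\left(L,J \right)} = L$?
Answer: $\frac{91745}{8} \approx 11468.0$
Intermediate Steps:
$N{\left(Y \right)} = - \frac{7}{4} + \frac{1}{2 Y}$ ($N{\left(Y \right)} = - \frac{7}{4} + \frac{1}{Y + Y} = - \frac{7}{4} + \frac{1}{2 Y}$)
$11470 + N{\left(s{\left(-13 + 9,11 \right)} \right)} = 11470 + \frac{2 - 7 \left(-13 + 9\right)}{4 \left(-13 + 9\right)} = 11470 + \frac{2 - -28}{4 \left(-4\right)} = 11470 + \frac{1}{4} \left(- \frac{1}{4}\right) \left(2 + 28\right) = 11470 + \frac{1}{4} \left(- \frac{1}{4}\right) 30 = 11470 - \frac{15}{8} = \frac{91745}{8}$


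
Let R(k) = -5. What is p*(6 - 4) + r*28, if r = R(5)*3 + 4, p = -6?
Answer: -320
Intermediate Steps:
r = -11 (r = -5*3 + 4 = -15 + 4 = -11)
p*(6 - 4) + r*28 = -6*(6 - 4) - 11*28 = -6*2 - 308 = -12 - 308 = -320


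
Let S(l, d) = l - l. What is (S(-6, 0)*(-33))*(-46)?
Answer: 0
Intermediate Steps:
S(l, d) = 0
(S(-6, 0)*(-33))*(-46) = (0*(-33))*(-46) = 0*(-46) = 0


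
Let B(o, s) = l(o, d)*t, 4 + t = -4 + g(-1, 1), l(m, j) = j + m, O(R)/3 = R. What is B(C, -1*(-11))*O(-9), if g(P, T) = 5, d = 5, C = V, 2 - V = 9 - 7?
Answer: 405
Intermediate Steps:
V = 0 (V = 2 - (9 - 7) = 2 - 1*2 = 2 - 2 = 0)
C = 0
O(R) = 3*R
t = -3 (t = -4 + (-4 + 5) = -4 + 1 = -3)
B(o, s) = -15 - 3*o (B(o, s) = (5 + o)*(-3) = -15 - 3*o)
B(C, -1*(-11))*O(-9) = (-15 - 3*0)*(3*(-9)) = (-15 + 0)*(-27) = -15*(-27) = 405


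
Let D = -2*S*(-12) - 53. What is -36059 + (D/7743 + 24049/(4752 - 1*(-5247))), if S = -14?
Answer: -930528947789/25807419 ≈ -36057.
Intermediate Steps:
D = -389 (D = -2*(-14)*(-12) - 53 = 28*(-12) - 53 = -336 - 53 = -389)
-36059 + (D/7743 + 24049/(4752 - 1*(-5247))) = -36059 + (-389/7743 + 24049/(4752 - 1*(-5247))) = -36059 + (-389*1/7743 + 24049/(4752 + 5247)) = -36059 + (-389/7743 + 24049/9999) = -36059 + 60773932/25807419 = -930528947789/25807419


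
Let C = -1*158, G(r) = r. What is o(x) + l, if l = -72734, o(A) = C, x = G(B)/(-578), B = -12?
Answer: -72892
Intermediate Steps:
C = -158
x = 6/289 (x = -12/(-578) = -12*(-1/578) = 6/289 ≈ 0.020761)
o(A) = -158
o(x) + l = -158 - 72734 = -72892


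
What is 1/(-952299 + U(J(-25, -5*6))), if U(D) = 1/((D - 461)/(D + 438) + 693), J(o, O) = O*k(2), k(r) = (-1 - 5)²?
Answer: -446447/425151031011 ≈ -1.0501e-6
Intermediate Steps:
k(r) = 36 (k(r) = (-6)² = 36)
J(o, O) = 36*O (J(o, O) = O*36 = 36*O)
U(D) = 1/(693 + (-461 + D)/(438 + D)) (U(D) = 1/((-461 + D)/(438 + D) + 693) = 1/(693 + (-461 + D)/(438 + D)))
1/(-952299 + U(J(-25, -5*6))) = 1/(-952299 + (438 + 36*(-5*6))/(303073 + 694*(36*(-5*6)))) = 1/(-952299 + (438 + 36*(-30))/(303073 + 694*(36*(-30)))) = 1/(-952299 + (438 - 1080)/(303073 + 694*(-1080))) = 1/(-952299 - 642/(303073 - 749520)) = 1/(-952299 - 642/(-446447)) = 1/(-952299 - 1/446447*(-642)) = 1/(-952299 + 642/446447) = 1/(-425151031011/446447) = -446447/425151031011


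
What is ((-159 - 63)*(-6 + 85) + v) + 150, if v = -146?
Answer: -17534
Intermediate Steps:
((-159 - 63)*(-6 + 85) + v) + 150 = ((-159 - 63)*(-6 + 85) - 146) + 150 = (-222*79 - 146) + 150 = (-17538 - 146) + 150 = -17684 + 150 = -17534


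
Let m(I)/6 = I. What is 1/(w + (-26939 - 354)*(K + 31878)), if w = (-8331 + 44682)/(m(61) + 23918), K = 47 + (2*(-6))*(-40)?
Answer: -24284/21477489948509 ≈ -1.1307e-9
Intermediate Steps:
K = 527 (K = 47 - 12*(-40) = 47 + 480 = 527)
m(I) = 6*I
w = 36351/24284 (w = (-8331 + 44682)/(6*61 + 23918) = 36351/(366 + 23918) = 36351/24284 ≈ 1.4969)
1/(w + (-26939 - 354)*(K + 31878)) = 1/(36351/24284 + (-26939 - 354)*(527 + 31878)) = 1/(36351/24284 - 27293*32405) = 1/(36351/24284 - 884429665) = 1/(-21477489948509/24284) = -24284/21477489948509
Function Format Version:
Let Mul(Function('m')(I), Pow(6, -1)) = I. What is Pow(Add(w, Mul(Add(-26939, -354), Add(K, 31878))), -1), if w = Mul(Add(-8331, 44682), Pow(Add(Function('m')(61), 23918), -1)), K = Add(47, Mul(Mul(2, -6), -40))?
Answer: Rational(-24284, 21477489948509) ≈ -1.1307e-9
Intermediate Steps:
K = 527 (K = Add(47, Mul(-12, -40)) = Add(47, 480) = 527)
Function('m')(I) = Mul(6, I)
w = Rational(36351, 24284) (w = Mul(Add(-8331, 44682), Pow(Add(Mul(6, 61), 23918), -1)) = Mul(36351, Pow(Add(366, 23918), -1)) = Mul(36351, Pow(24284, -1)) = Mul(36351, Rational(1, 24284)) = Rational(36351, 24284) ≈ 1.4969)
Pow(Add(w, Mul(Add(-26939, -354), Add(K, 31878))), -1) = Pow(Add(Rational(36351, 24284), Mul(Add(-26939, -354), Add(527, 31878))), -1) = Pow(Add(Rational(36351, 24284), Mul(-27293, 32405)), -1) = Pow(Add(Rational(36351, 24284), -884429665), -1) = Pow(Rational(-21477489948509, 24284), -1) = Rational(-24284, 21477489948509)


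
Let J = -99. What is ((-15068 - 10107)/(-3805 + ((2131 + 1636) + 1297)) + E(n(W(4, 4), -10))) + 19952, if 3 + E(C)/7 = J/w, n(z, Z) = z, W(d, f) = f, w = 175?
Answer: 626574209/31475 ≈ 19907.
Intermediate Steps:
E(C) = -624/25 (E(C) = -21 + 7*(-99/175) = -21 - 99/25 = -624/25)
((-15068 - 10107)/(-3805 + ((2131 + 1636) + 1297)) + E(n(W(4, 4), -10))) + 19952 = ((-15068 - 10107)/(-3805 + ((2131 + 1636) + 1297)) - 624/25) + 19952 = (-25175/(-3805 + (3767 + 1297)) - 624/25) + 19952 = (-25175/(-3805 + 5064) - 624/25) + 19952 = (-25175/1259 - 624/25) + 19952 = -1414991/31475 + 19952 = 626574209/31475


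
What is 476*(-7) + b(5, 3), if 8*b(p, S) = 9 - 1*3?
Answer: -13325/4 ≈ -3331.3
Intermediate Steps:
b(p, S) = 3/4 (b(p, S) = (9 - 1*3)/8 = (9 - 3)/8 = (1/8)*6 = 3/4)
476*(-7) + b(5, 3) = 476*(-7) + 3/4 = -3332 + 3/4 = -13325/4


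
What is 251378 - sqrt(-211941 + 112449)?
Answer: 251378 - 2*I*sqrt(24873) ≈ 2.5138e+5 - 315.42*I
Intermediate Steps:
251378 - sqrt(-211941 + 112449) = 251378 - sqrt(-99492) = 251378 - 2*I*sqrt(24873)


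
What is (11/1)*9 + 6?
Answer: 105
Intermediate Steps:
(11/1)*9 + 6 = (11*1)*9 + 6 = 11*9 + 6 = 99 + 6 = 105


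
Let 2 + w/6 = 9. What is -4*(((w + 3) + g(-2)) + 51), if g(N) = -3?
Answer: -372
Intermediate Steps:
w = 42 (w = -12 + 6*9 = -12 + 54 = 42)
-4*(((w + 3) + g(-2)) + 51) = -4*(((42 + 3) - 3) + 51) = -4*((45 - 3) + 51) = -4*(42 + 51) = -4*93 = -372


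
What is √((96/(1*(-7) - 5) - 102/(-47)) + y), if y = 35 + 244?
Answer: √603433/47 ≈ 16.528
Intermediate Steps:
y = 279
√((96/(1*(-7) - 5) - 102/(-47)) + y) = √((96/(1*(-7) - 5) - 102/(-47)) + 279) = √((96/(-7 - 5) - 102*(-1/47)) + 279) = √((96/(-12) + 102/47) + 279) = √((96*(-1/12) + 102/47) + 279) = √((-8 + 102/47) + 279) = √(-274/47 + 279) = √(12839/47) = √603433/47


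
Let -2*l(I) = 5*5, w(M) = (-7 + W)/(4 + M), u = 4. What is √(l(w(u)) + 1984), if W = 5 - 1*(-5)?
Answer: √7886/2 ≈ 44.402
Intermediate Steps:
W = 10 (W = 5 + 5 = 10)
w(M) = 3/(4 + M) (w(M) = (-7 + 10)/(4 + M) = 3/(4 + M))
l(I) = -25/2 (l(I) = -5*5/2 = -½*25 = -25/2)
√(l(w(u)) + 1984) = √(-25/2 + 1984) = √(3943/2) = √7886/2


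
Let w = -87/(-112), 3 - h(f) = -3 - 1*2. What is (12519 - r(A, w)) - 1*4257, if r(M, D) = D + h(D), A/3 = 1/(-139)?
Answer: 924361/112 ≈ 8253.2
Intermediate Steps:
A = -3/139 (A = 3/(-139) = 3*(-1/139) = -3/139 ≈ -0.021583)
h(f) = 8 (h(f) = 3 - (-3 - 1*2) = 3 - (-3 - 2) = 3 - 1*(-5) = 3 + 5 = 8)
w = 87/112 (w = -87*(-1/112) = 87/112 ≈ 0.77679)
r(M, D) = 8 + D (r(M, D) = D + 8 = 8 + D)
(12519 - r(A, w)) - 1*4257 = (12519 - (8 + 87/112)) - 1*4257 = (12519 - 1*983/112) - 4257 = (12519 - 983/112) - 4257 = 1401145/112 - 4257 = 924361/112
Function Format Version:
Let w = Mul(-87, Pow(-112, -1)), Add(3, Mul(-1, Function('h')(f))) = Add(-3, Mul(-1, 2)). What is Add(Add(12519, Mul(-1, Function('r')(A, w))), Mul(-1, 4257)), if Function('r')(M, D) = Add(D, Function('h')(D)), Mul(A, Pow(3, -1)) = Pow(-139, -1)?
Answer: Rational(924361, 112) ≈ 8253.2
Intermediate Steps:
A = Rational(-3, 139) (A = Mul(3, Pow(-139, -1)) = Mul(3, Rational(-1, 139)) = Rational(-3, 139) ≈ -0.021583)
Function('h')(f) = 8 (Function('h')(f) = Add(3, Mul(-1, Add(-3, Mul(-1, 2)))) = Add(3, Mul(-1, Add(-3, -2))) = Add(3, Mul(-1, -5)) = Add(3, 5) = 8)
w = Rational(87, 112) (w = Mul(-87, Rational(-1, 112)) = Rational(87, 112) ≈ 0.77679)
Function('r')(M, D) = Add(8, D) (Function('r')(M, D) = Add(D, 8) = Add(8, D))
Add(Add(12519, Mul(-1, Function('r')(A, w))), Mul(-1, 4257)) = Add(Add(12519, Mul(-1, Add(8, Rational(87, 112)))), Mul(-1, 4257)) = Add(Add(12519, Mul(-1, Rational(983, 112))), -4257) = Add(Add(12519, Rational(-983, 112)), -4257) = Add(Rational(1401145, 112), -4257) = Rational(924361, 112)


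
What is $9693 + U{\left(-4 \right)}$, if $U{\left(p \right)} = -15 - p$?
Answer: $9682$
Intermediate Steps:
$9693 + U{\left(-4 \right)} = 9693 - 11 = 9682$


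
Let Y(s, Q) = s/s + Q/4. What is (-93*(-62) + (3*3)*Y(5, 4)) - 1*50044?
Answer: -44260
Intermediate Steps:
Y(s, Q) = 1 + Q/4 (Y(s, Q) = 1 + Q*(¼) = 1 + Q/4)
(-93*(-62) + (3*3)*Y(5, 4)) - 1*50044 = (-93*(-62) + (3*3)*(1 + (¼)*4)) - 1*50044 = (5766 + 9*(1 + 1)) - 50044 = (5766 + 9*2) - 50044 = (5766 + 18) - 50044 = 5784 - 50044 = -44260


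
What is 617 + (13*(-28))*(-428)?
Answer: 156409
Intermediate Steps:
617 + (13*(-28))*(-428) = 617 - 364*(-428) = 617 + 155792 = 156409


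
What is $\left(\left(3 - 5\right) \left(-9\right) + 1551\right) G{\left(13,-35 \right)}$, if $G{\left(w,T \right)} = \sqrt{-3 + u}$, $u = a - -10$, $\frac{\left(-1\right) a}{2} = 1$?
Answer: $1569 \sqrt{5} \approx 3508.4$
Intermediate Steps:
$a = -2$ ($a = \left(-2\right) 1 = -2$)
$u = 8$ ($u = -2 - -10 = -2 + 10 = 8$)
$G{\left(w,T \right)} = \sqrt{5}$ ($G{\left(w,T \right)} = \sqrt{-3 + 8} = \sqrt{5}$)
$\left(\left(3 - 5\right) \left(-9\right) + 1551\right) G{\left(13,-35 \right)} = \left(\left(3 - 5\right) \left(-9\right) + 1551\right) \sqrt{5} = \left(\left(-2\right) \left(-9\right) + 1551\right) \sqrt{5} = \left(18 + 1551\right) \sqrt{5} = 1569 \sqrt{5}$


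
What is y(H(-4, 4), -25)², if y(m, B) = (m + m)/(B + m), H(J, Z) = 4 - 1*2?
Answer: 16/529 ≈ 0.030246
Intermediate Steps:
H(J, Z) = 2 (H(J, Z) = 4 - 2 = 2)
y(m, B) = 2*m/(B + m) (y(m, B) = (2*m)/(B + m) = 2*m/(B + m))
y(H(-4, 4), -25)² = (2*2/(-25 + 2))² = (2*2/(-23))² = (2*2*(-1/23))² = (-4/23)² = 16/529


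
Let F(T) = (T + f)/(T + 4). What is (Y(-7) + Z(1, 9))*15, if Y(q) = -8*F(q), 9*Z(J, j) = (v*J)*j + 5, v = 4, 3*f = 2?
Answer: -185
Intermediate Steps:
f = 2/3 (f = (1/3)*2 = 2/3 ≈ 0.66667)
F(T) = (2/3 + T)/(4 + T) (F(T) = (T + 2/3)/(T + 4) = (2/3 + T)/(4 + T))
Z(J, j) = 5/9 + 4*J*j/9 (Z(J, j) = ((4*J)*j + 5)/9 = (4*J*j + 5)/9 = (5 + 4*J*j)/9 = 5/9 + 4*J*j/9)
Y(q) = -8*(2/3 + q)/(4 + q)
(Y(-7) + Z(1, 9))*15 = (8*(-2 - 3*(-7))/(3*(4 - 7)) + (5/9 + (4/9)*1*9))*15 = ((8/3)*(-2 + 21)/(-3) + (5/9 + 4))*15 = ((8/3)*(-1/3)*19 + 41/9)*15 = (-152/9 + 41/9)*15 = -37/3*15 = -185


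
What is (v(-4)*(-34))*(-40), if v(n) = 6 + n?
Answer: 2720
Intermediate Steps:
(v(-4)*(-34))*(-40) = ((6 - 4)*(-34))*(-40) = (2*(-34))*(-40) = -68*(-40) = 2720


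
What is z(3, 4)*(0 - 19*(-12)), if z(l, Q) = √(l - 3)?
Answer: 0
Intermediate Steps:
z(l, Q) = √(-3 + l)
z(3, 4)*(0 - 19*(-12)) = √(-3 + 3)*(0 - 19*(-12)) = √0*(0 + 228) = 0*228 = 0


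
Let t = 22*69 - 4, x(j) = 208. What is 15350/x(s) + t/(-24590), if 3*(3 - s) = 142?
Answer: 94285397/1278680 ≈ 73.736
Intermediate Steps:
s = -133/3 (s = 3 - 1/3*142 = 3 - 142/3 = -133/3 ≈ -44.333)
t = 1514 (t = 1518 - 4 = 1514)
15350/x(s) + t/(-24590) = 15350/208 + 1514/(-24590) = 15350*(1/208) + 1514*(-1/24590) = 7675/104 - 757/12295 = 94285397/1278680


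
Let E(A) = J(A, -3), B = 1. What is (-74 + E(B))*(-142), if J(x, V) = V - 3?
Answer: 11360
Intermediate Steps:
J(x, V) = -3 + V
E(A) = -6 (E(A) = -3 - 3 = -6)
(-74 + E(B))*(-142) = (-74 - 6)*(-142) = -80*(-142) = 11360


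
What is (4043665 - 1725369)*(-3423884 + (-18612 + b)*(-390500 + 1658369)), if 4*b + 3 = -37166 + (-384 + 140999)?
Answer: 21300486101976724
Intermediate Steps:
b = 51723/2 (b = -¾ + (-37166 + (-384 + 140999))/4 = -¾ + (-37166 + 140615)/4 = -¾ + (¼)*103449 = -¾ + 103449/4 = 51723/2 ≈ 25862.)
(4043665 - 1725369)*(-3423884 + (-18612 + b)*(-390500 + 1658369)) = (4043665 - 1725369)*(-3423884 + (-18612 + 51723/2)*(-390500 + 1658369)) = 2318296*(-3423884 + (14499/2)*1267869) = 2318296*(-3423884 + 18382832631/2) = 2318296*(18375984863/2) = 21300486101976724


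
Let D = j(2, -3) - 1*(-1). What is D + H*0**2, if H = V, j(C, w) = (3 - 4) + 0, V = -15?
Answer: 0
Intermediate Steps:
j(C, w) = -1 (j(C, w) = -1 + 0 = -1)
H = -15
D = 0 (D = -1 - 1*(-1) = -1 + 1 = 0)
D + H*0**2 = 0 - 15*0**2 = 0 - 15*0 = 0 + 0 = 0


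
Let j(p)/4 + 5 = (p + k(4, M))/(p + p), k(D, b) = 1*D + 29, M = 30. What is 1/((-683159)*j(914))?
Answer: 457/5597121687 ≈ 8.1649e-8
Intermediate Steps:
k(D, b) = 29 + D (k(D, b) = D + 29 = 29 + D)
j(p) = -20 + 2*(33 + p)/p (j(p) = -20 + 4*((p + (29 + 4))/(p + p)) = -20 + 4*((p + 33)/((2*p))) = -20 + 4*((33 + p)*(1/(2*p))) = -20 + 4*((33 + p)/(2*p)) = -20 + 2*(33 + p)/p)
1/((-683159)*j(914)) = 1/((-683159)*(-18 + 66/914)) = -1/(683159*(-18 + 66*(1/914))) = -1/(683159*(-18 + 33/457)) = -1/(683159*(-8193/457)) = -1/683159*(-457/8193) = 457/5597121687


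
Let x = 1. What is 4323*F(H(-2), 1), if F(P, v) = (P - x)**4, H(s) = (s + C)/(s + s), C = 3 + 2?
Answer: 10379523/256 ≈ 40545.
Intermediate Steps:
C = 5
H(s) = (5 + s)/(2*s) (H(s) = (s + 5)/(s + s) = (5 + s)/((2*s)) = (5 + s)*(1/(2*s)) = (5 + s)/(2*s))
F(P, v) = (-1 + P)**4 (F(P, v) = (P - 1*1)**4 = (P - 1)**4 = (-1 + P)**4)
4323*F(H(-2), 1) = 4323*(-1 + (1/2)*(5 - 2)/(-2))**4 = 4323*(-1 + (1/2)*(-1/2)*3)**4 = 4323*(-1 - 3/4)**4 = 4323*(-7/4)**4 = 4323*(2401/256) = 10379523/256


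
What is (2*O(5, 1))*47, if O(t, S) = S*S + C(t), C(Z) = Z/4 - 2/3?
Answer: 893/6 ≈ 148.83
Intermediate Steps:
C(Z) = -2/3 + Z/4 (C(Z) = Z*(1/4) - 2*1/3 = Z/4 - 2/3 = -2/3 + Z/4)
O(t, S) = -2/3 + S**2 + t/4 (O(t, S) = S*S + (-2/3 + t/4) = S**2 + (-2/3 + t/4) = -2/3 + S**2 + t/4)
(2*O(5, 1))*47 = (2*(-2/3 + 1**2 + (1/4)*5))*47 = (2*(-2/3 + 1 + 5/4))*47 = (2*(19/12))*47 = (19/6)*47 = 893/6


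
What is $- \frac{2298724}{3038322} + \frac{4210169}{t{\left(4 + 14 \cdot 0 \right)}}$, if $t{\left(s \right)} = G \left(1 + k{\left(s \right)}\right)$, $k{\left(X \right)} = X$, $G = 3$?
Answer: $\frac{710656367531}{2531935} \approx 2.8068 \cdot 10^{5}$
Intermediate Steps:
$t{\left(s \right)} = 3 + 3 s$ ($t{\left(s \right)} = 3 \left(1 + s\right) = 3 + 3 s$)
$- \frac{2298724}{3038322} + \frac{4210169}{t{\left(4 + 14 \cdot 0 \right)}} = - \frac{2298724}{3038322} + \frac{4210169}{3 + 3 \left(4 + 14 \cdot 0\right)} = \left(-2298724\right) \frac{1}{3038322} + \frac{4210169}{3 + 3 \left(4 + 0\right)} = - \frac{1149362}{1519161} + \frac{4210169}{3 + 3 \cdot 4} = - \frac{1149362}{1519161} + \frac{4210169}{3 + 12} = - \frac{1149362}{1519161} + \frac{4210169}{15} = \frac{710656367531}{2531935}$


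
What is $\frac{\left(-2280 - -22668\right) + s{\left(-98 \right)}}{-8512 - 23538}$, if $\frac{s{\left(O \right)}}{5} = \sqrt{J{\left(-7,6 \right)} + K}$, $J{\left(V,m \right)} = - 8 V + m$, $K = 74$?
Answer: $- \frac{10194}{16025} - \frac{\sqrt{34}}{3205} \approx -0.63795$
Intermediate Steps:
$J{\left(V,m \right)} = m - 8 V$
$s{\left(O \right)} = 10 \sqrt{34}$ ($s{\left(O \right)} = 5 \sqrt{\left(6 - -56\right) + 74} = 5 \sqrt{\left(6 + 56\right) + 74} = 5 \sqrt{62 + 74} = 5 \sqrt{136} = 5 \cdot 2 \sqrt{34} = 10 \sqrt{34}$)
$\frac{\left(-2280 - -22668\right) + s{\left(-98 \right)}}{-8512 - 23538} = \frac{\left(-2280 - -22668\right) + 10 \sqrt{34}}{-8512 - 23538} = \frac{\left(-2280 + 22668\right) + 10 \sqrt{34}}{-32050} = \left(20388 + 10 \sqrt{34}\right) \left(- \frac{1}{32050}\right) = - \frac{10194}{16025} - \frac{\sqrt{34}}{3205}$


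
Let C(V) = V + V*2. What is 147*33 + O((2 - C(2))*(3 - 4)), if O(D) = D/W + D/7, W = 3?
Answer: 101911/21 ≈ 4852.9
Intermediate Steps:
C(V) = 3*V (C(V) = V + 2*V = 3*V)
O(D) = 10*D/21 (O(D) = D/3 + D/7 = 10*D/21)
147*33 + O((2 - C(2))*(3 - 4)) = 147*33 + 10*((2 - 3*2)*(3 - 4))/21 = 4851 + 10*((2 - 1*6)*(-1))/21 = 4851 + 10*((2 - 6)*(-1))/21 = 4851 + 10*(-4*(-1))/21 = 4851 + (10/21)*4 = 4851 + 40/21 = 101911/21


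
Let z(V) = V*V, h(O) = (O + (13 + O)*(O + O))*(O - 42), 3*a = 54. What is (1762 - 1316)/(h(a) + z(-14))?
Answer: -223/13510 ≈ -0.016506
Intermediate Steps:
a = 18 (a = (⅓)*54 = 18)
h(O) = (-42 + O)*(O + 2*O*(13 + O)) (h(O) = (O + (13 + O)*(2*O))*(-42 + O) = (O + 2*O*(13 + O))*(-42 + O) = (-42 + O)*(O + 2*O*(13 + O)))
z(V) = V²
(1762 - 1316)/(h(a) + z(-14)) = (1762 - 1316)/(18*(-1134 - 57*18 + 2*18²) + (-14)²) = 446/(18*(-1134 - 1026 + 2*324) + 196) = 446/(18*(-1134 - 1026 + 648) + 196) = 446/(18*(-1512) + 196) = 446/(-27216 + 196) = 446/(-27020) = 446*(-1/27020) = -223/13510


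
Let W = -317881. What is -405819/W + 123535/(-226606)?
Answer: 52691590979/72033741886 ≈ 0.73148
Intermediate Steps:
-405819/W + 123535/(-226606) = -405819/(-317881) + 123535/(-226606) = -405819*(-1/317881) + 123535*(-1/226606) = 405819/317881 - 123535/226606 = 52691590979/72033741886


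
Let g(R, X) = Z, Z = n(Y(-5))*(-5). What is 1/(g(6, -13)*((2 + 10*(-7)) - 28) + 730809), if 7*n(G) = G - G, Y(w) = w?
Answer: 1/730809 ≈ 1.3683e-6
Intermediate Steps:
n(G) = 0 (n(G) = (G - G)/7 = (1/7)*0 = 0)
Z = 0 (Z = 0*(-5) = 0)
g(R, X) = 0
1/(g(6, -13)*((2 + 10*(-7)) - 28) + 730809) = 1/(0*((2 + 10*(-7)) - 28) + 730809) = 1/(0*((2 - 70) - 28) + 730809) = 1/(0*(-68 - 28) + 730809) = 1/(0*(-96) + 730809) = 1/(0 + 730809) = 1/730809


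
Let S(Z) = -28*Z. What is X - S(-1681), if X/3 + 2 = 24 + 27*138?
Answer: -35824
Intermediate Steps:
X = 11244 (X = -6 + 3*(24 + 27*138) = -6 + 3*(24 + 3726) = -6 + 3*3750 = -6 + 11250 = 11244)
X - S(-1681) = 11244 - (-28)*(-1681) = 11244 - 1*47068 = 11244 - 47068 = -35824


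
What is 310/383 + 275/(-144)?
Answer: -60685/55152 ≈ -1.1003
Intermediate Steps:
310/383 + 275/(-144) = 310*(1/383) + 275*(-1/144) = 310/383 - 275/144 = -60685/55152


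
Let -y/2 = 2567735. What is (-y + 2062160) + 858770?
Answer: 8056400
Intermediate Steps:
y = -5135470 (y = -2*2567735 = -5135470)
(-y + 2062160) + 858770 = (-1*(-5135470) + 2062160) + 858770 = (5135470 + 2062160) + 858770 = 7197630 + 858770 = 8056400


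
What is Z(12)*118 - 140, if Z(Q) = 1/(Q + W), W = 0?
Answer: -781/6 ≈ -130.17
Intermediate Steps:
Z(Q) = 1/Q (Z(Q) = 1/(Q + 0) = 1/Q)
Z(12)*118 - 140 = 118/12 - 140 = (1/12)*118 - 140 = 59/6 - 140 = -781/6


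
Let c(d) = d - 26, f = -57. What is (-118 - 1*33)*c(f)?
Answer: 12533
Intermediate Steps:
c(d) = -26 + d
(-118 - 1*33)*c(f) = (-118 - 1*33)*(-26 - 57) = (-118 - 33)*(-83) = -151*(-83) = 12533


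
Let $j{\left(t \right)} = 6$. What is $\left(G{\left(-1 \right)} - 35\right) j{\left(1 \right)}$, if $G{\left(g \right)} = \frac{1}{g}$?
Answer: $-216$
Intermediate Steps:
$\left(G{\left(-1 \right)} - 35\right) j{\left(1 \right)} = \left(\frac{1}{-1} - 35\right) 6 = \left(-1 - 35\right) 6 = \left(-36\right) 6 = -216$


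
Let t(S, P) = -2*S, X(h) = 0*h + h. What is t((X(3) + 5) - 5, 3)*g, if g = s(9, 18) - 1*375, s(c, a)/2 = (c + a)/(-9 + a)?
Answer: 2214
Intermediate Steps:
X(h) = h (X(h) = 0 + h = h)
s(c, a) = 2*(a + c)/(-9 + a) (s(c, a) = 2*((c + a)/(-9 + a)) = 2*((a + c)/(-9 + a)) = 2*(a + c)/(-9 + a))
g = -369 (g = 2*(18 + 9)/(-9 + 18) - 1*375 = 2*27/9 - 375 = 2*(⅑)*27 - 375 = 6 - 375 = -369)
t((X(3) + 5) - 5, 3)*g = -2*((3 + 5) - 5)*(-369) = -2*(8 - 5)*(-369) = -2*3*(-369) = -6*(-369) = 2214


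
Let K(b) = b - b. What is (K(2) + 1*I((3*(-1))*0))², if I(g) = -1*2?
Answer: 4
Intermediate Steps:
I(g) = -2
K(b) = 0
(K(2) + 1*I((3*(-1))*0))² = (0 + 1*(-2))² = (0 - 2)² = (-2)² = 4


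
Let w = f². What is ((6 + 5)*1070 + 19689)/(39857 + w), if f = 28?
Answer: 31459/40641 ≈ 0.77407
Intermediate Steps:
w = 784 (w = 28² = 784)
((6 + 5)*1070 + 19689)/(39857 + w) = ((6 + 5)*1070 + 19689)/(39857 + 784) = (11*1070 + 19689)/40641 = (11770 + 19689)*(1/40641) = 31459*(1/40641) = 31459/40641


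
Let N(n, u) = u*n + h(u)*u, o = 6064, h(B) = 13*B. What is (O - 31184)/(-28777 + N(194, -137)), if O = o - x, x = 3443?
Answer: -28563/188642 ≈ -0.15141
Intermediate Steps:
N(n, u) = 13*u² + n*u (N(n, u) = u*n + (13*u)*u = n*u + 13*u² = 13*u² + n*u)
O = 2621 (O = 6064 - 1*3443 = 6064 - 3443 = 2621)
(O - 31184)/(-28777 + N(194, -137)) = (2621 - 31184)/(-28777 - 137*(194 + 13*(-137))) = -28563/(-28777 - 137*(194 - 1781)) = -28563/(-28777 - 137*(-1587)) = -28563/(-28777 + 217419) = -28563/188642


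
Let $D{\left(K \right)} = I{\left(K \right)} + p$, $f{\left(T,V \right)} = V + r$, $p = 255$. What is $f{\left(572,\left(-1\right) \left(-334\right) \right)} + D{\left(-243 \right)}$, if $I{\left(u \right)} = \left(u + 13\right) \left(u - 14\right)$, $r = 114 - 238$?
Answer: $59575$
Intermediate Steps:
$r = -124$ ($r = 114 - 238 = -124$)
$f{\left(T,V \right)} = -124 + V$ ($f{\left(T,V \right)} = V - 124 = -124 + V$)
$I{\left(u \right)} = \left(-14 + u\right) \left(13 + u\right)$ ($I{\left(u \right)} = \left(13 + u\right) \left(-14 + u\right) = \left(-14 + u\right) \left(13 + u\right)$)
$D{\left(K \right)} = 73 + K^{2} - K$ ($D{\left(K \right)} = \left(-182 + K^{2} - K\right) + 255 = 73 + K^{2} - K$)
$f{\left(572,\left(-1\right) \left(-334\right) \right)} + D{\left(-243 \right)} = \left(-124 - -334\right) + \left(73 + \left(-243\right)^{2} - -243\right) = \left(-124 + 334\right) + \left(73 + 59049 + 243\right) = 210 + 59365 = 59575$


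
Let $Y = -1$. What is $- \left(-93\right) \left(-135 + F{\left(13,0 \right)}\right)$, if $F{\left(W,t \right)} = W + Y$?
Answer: $-11439$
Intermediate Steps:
$F{\left(W,t \right)} = -1 + W$ ($F{\left(W,t \right)} = W - 1 = -1 + W$)
$- \left(-93\right) \left(-135 + F{\left(13,0 \right)}\right) = - \left(-93\right) \left(-135 + \left(-1 + 13\right)\right) = - \left(-93\right) \left(-135 + 12\right) = - \left(-93\right) \left(-123\right) = \left(-1\right) 11439 = -11439$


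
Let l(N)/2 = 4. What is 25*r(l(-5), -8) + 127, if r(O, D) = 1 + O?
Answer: 352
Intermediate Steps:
l(N) = 8 (l(N) = 2*4 = 8)
25*r(l(-5), -8) + 127 = 25*(1 + 8) + 127 = 25*9 + 127 = 225 + 127 = 352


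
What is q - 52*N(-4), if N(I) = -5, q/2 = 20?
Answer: 300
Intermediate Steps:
q = 40 (q = 2*20 = 40)
q - 52*N(-4) = 40 - 52*(-5) = 40 + 260 = 300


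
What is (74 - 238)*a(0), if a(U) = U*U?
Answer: 0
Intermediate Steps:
a(U) = U²
(74 - 238)*a(0) = (74 - 238)*0² = -164*0 = 0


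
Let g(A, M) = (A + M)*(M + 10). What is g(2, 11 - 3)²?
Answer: 32400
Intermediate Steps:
g(A, M) = (10 + M)*(A + M) (g(A, M) = (A + M)*(10 + M) = (10 + M)*(A + M))
g(2, 11 - 3)² = ((11 - 3)² + 10*2 + 10*(11 - 3) + 2*(11 - 3))² = (8² + 20 + 10*8 + 2*8)² = (64 + 20 + 80 + 16)² = 180² = 32400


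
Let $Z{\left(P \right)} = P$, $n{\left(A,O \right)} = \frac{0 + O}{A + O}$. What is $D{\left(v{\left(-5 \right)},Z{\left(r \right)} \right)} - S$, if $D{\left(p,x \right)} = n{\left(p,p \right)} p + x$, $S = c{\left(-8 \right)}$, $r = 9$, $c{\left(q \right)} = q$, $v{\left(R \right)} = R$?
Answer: $\frac{29}{2} \approx 14.5$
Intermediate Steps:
$n{\left(A,O \right)} = \frac{O}{A + O}$
$S = -8$
$D{\left(p,x \right)} = x + \frac{p}{2}$ ($D{\left(p,x \right)} = \frac{p}{p + p} p + x = \frac{p}{2 p} p + x = p \frac{1}{2 p} p + x = \frac{p}{2} + x = x + \frac{p}{2}$)
$D{\left(v{\left(-5 \right)},Z{\left(r \right)} \right)} - S = \left(9 + \frac{1}{2} \left(-5\right)\right) - -8 = \left(9 - \frac{5}{2}\right) + 8 = \frac{13}{2} + 8 = \frac{29}{2}$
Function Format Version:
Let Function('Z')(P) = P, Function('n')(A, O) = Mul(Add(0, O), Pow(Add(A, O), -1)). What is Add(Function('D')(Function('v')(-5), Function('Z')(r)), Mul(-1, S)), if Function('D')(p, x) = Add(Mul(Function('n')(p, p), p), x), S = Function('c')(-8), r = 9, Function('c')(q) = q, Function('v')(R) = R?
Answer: Rational(29, 2) ≈ 14.500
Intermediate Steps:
Function('n')(A, O) = Mul(O, Pow(Add(A, O), -1))
S = -8
Function('D')(p, x) = Add(x, Mul(Rational(1, 2), p)) (Function('D')(p, x) = Add(Mul(Mul(p, Pow(Add(p, p), -1)), p), x) = Add(Mul(Mul(p, Pow(Mul(2, p), -1)), p), x) = Add(Mul(Mul(p, Mul(Rational(1, 2), Pow(p, -1))), p), x) = Add(Mul(Rational(1, 2), p), x) = Add(x, Mul(Rational(1, 2), p)))
Add(Function('D')(Function('v')(-5), Function('Z')(r)), Mul(-1, S)) = Add(Add(9, Mul(Rational(1, 2), -5)), Mul(-1, -8)) = Add(Add(9, Rational(-5, 2)), 8) = Add(Rational(13, 2), 8) = Rational(29, 2)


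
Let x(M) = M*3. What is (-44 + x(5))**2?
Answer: 841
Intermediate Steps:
x(M) = 3*M
(-44 + x(5))**2 = (-44 + 3*5)**2 = (-44 + 15)**2 = (-29)**2 = 841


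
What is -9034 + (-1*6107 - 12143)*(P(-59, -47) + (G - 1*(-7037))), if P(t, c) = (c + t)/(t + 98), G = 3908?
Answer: -7788521576/39 ≈ -1.9971e+8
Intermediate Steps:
P(t, c) = (c + t)/(98 + t)
-9034 + (-1*6107 - 12143)*(P(-59, -47) + (G - 1*(-7037))) = -9034 + (-1*6107 - 12143)*((-47 - 59)/(98 - 59) + (3908 - 1*(-7037))) = -9034 + (-6107 - 12143)*(-106/39 + (3908 + 7037)) = -9034 - 18250*((1/39)*(-106) + 10945) = -9034 - 18250*(-106/39 + 10945) = -9034 - 18250*426749/39 = -9034 - 7788169250/39 = -7788521576/39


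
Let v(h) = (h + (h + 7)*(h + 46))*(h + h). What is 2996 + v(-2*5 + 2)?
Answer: 3732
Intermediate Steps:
v(h) = 2*h*(h + (7 + h)*(46 + h)) (v(h) = (h + (7 + h)*(46 + h))*(2*h) = 2*h*(h + (7 + h)*(46 + h)))
2996 + v(-2*5 + 2) = 2996 + 2*(-2*5 + 2)*(322 + (-2*5 + 2)² + 54*(-2*5 + 2)) = 2996 + 2*(-10 + 2)*(322 + (-10 + 2)² + 54*(-10 + 2)) = 2996 + 2*(-8)*(322 + (-8)² + 54*(-8)) = 2996 + 2*(-8)*(322 + 64 - 432) = 2996 + 2*(-8)*(-46) = 2996 + 736 = 3732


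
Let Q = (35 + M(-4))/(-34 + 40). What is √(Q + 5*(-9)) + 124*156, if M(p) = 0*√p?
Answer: 19344 + I*√1410/6 ≈ 19344.0 + 6.2583*I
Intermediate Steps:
M(p) = 0
Q = 35/6 (Q = (35 + 0)/(-34 + 40) = 35/6 ≈ 5.8333)
√(Q + 5*(-9)) + 124*156 = √(35/6 + 5*(-9)) + 124*156 = √(35/6 - 45) + 19344 = √(-235/6) + 19344 = I*√1410/6 + 19344 = 19344 + I*√1410/6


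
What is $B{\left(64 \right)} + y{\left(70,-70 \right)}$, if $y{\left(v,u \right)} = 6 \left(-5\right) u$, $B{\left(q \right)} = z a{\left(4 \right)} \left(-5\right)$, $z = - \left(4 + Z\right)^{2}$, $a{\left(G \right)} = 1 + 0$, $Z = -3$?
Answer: $2105$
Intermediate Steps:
$a{\left(G \right)} = 1$
$z = -1$ ($z = - \left(4 - 3\right)^{2} = - 1^{2} = \left(-1\right) 1 = -1$)
$B{\left(q \right)} = 5$ ($B{\left(q \right)} = \left(-1\right) 1 \left(-5\right) = \left(-1\right) \left(-5\right) = 5$)
$y{\left(v,u \right)} = - 30 u$
$B{\left(64 \right)} + y{\left(70,-70 \right)} = 5 - -2100 = 5 + 2100 = 2105$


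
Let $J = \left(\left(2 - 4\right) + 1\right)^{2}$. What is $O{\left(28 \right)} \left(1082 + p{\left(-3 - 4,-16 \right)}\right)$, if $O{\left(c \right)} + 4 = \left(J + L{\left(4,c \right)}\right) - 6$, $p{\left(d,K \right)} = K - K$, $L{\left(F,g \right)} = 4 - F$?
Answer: $-9738$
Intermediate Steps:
$J = 1$ ($J = \left(\left(2 - 4\right) + 1\right)^{2} = \left(-2 + 1\right)^{2} = \left(-1\right)^{2} = 1$)
$p{\left(d,K \right)} = 0$
$O{\left(c \right)} = -9$ ($O{\left(c \right)} = -4 + \left(\left(1 + \left(4 - 4\right)\right) - 6\right) = -4 + \left(\left(1 + 0\right) - 6\right) = -4 + \left(1 - 6\right) = -4 - 5 = -9$)
$O{\left(28 \right)} \left(1082 + p{\left(-3 - 4,-16 \right)}\right) = - 9 \left(1082 + 0\right) = \left(-9\right) 1082 = -9738$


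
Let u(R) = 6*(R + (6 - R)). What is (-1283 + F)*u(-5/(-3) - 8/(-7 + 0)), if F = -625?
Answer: -68688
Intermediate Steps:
u(R) = 36 (u(R) = 6*6 = 36)
(-1283 + F)*u(-5/(-3) - 8/(-7 + 0)) = (-1283 - 625)*36 = -1908*36 = -68688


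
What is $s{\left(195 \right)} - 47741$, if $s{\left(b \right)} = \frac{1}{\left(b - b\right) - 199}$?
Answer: $- \frac{9500460}{199} \approx -47741.0$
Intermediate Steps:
$s{\left(b \right)} = - \frac{1}{199}$ ($s{\left(b \right)} = \frac{1}{0 - 199} = \frac{1}{-199} = - \frac{1}{199}$)
$s{\left(195 \right)} - 47741 = - \frac{1}{199} - 47741 = - \frac{9500460}{199}$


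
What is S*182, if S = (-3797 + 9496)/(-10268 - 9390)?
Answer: -518609/9829 ≈ -52.763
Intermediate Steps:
S = -5699/19658 (S = 5699/(-19658) = 5699*(-1/19658) = -5699/19658 ≈ -0.28991)
S*182 = -5699/19658*182 = -518609/9829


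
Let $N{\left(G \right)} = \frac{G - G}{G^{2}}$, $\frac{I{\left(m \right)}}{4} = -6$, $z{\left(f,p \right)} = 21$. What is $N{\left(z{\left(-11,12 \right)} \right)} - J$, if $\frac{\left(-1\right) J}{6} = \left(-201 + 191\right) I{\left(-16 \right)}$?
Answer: $1440$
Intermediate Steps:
$I{\left(m \right)} = -24$ ($I{\left(m \right)} = 4 \left(-6\right) = -24$)
$N{\left(G \right)} = 0$ ($N{\left(G \right)} = \frac{0}{G^{2}} = 0$)
$J = -1440$ ($J = - 6 \left(-201 + 191\right) \left(-24\right) = - 6 \left(\left(-10\right) \left(-24\right)\right) = \left(-6\right) 240 = -1440$)
$N{\left(z{\left(-11,12 \right)} \right)} - J = 0 - -1440 = 0 + 1440 = 1440$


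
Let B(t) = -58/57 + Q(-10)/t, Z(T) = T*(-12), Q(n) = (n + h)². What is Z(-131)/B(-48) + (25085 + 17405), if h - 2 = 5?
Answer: 45262846/1099 ≈ 41186.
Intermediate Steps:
h = 7 (h = 2 + 5 = 7)
Q(n) = (7 + n)² (Q(n) = (n + 7)² = (7 + n)²)
Z(T) = -12*T
B(t) = -58/57 + 9/t (B(t) = -58/57 + (7 - 10)²/t = -58*1/57 + (-3)²/t = -58/57 + 9/t)
Z(-131)/B(-48) + (25085 + 17405) = (-12*(-131))/(-58/57 + 9/(-48)) + (25085 + 17405) = 1572/(-58/57 + 9*(-1/48)) + 42490 = 1572/(-58/57 - 3/16) + 42490 = 1572/(-1099/912) + 42490 = 1572*(-912/1099) + 42490 = -1433664/1099 + 42490 = 45262846/1099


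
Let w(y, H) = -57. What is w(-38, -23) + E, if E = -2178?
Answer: -2235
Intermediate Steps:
w(-38, -23) + E = -57 - 2178 = -2235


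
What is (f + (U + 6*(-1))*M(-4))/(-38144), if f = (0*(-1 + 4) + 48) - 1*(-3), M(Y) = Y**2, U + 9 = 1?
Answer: 173/38144 ≈ 0.0045354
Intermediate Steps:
U = -8 (U = -9 + 1 = -8)
f = 51 (f = (0*3 + 48) + 3 = (0 + 48) + 3 = 48 + 3 = 51)
(f + (U + 6*(-1))*M(-4))/(-38144) = (51 + (-8 + 6*(-1))*(-4)**2)/(-38144) = (51 + (-8 - 6)*16)*(-1/38144) = (51 - 14*16)*(-1/38144) = (51 - 224)*(-1/38144) = -173*(-1/38144) = 173/38144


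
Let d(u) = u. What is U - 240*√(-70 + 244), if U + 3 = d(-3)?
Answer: -6 - 240*√174 ≈ -3171.8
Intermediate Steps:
U = -6 (U = -3 - 3 = -6)
U - 240*√(-70 + 244) = -6 - 240*√(-70 + 244) = -6 - 240*√174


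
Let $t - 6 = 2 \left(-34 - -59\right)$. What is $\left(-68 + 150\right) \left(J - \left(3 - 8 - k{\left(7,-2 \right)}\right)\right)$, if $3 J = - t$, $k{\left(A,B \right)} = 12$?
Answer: $- \frac{410}{3} \approx -136.67$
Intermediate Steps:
$t = 56$ ($t = 6 + 2 \left(-34 - -59\right) = 6 + 2 \left(-34 + 59\right) = 6 + 2 \cdot 25 = 6 + 50 = 56$)
$J = - \frac{56}{3}$ ($J = \frac{\left(-1\right) 56}{3} = \frac{1}{3} \left(-56\right) = - \frac{56}{3} \approx -18.667$)
$\left(-68 + 150\right) \left(J - \left(3 - 8 - k{\left(7,-2 \right)}\right)\right) = \left(-68 + 150\right) \left(- \frac{56}{3} + \left(12 - \left(8 \left(-1\right) + 3\right)\right)\right) = 82 \left(- \frac{56}{3} + \left(12 - \left(-8 + 3\right)\right)\right) = 82 \left(- \frac{56}{3} + \left(12 - -5\right)\right) = 82 \left(- \frac{56}{3} + \left(12 + 5\right)\right) = 82 \left(- \frac{56}{3} + 17\right) = 82 \left(- \frac{5}{3}\right) = - \frac{410}{3}$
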